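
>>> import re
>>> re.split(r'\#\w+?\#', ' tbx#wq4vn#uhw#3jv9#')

Each match becomes a cut point; 3 segments remain.

[' tbx', 'uhw', '']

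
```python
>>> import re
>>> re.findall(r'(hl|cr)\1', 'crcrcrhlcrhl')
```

A backreference is literal: `\1` must see the identical characters the first group matched.
One capturing group, so `findall` returns just the captured substring from the one match — 1 in all.

['cr']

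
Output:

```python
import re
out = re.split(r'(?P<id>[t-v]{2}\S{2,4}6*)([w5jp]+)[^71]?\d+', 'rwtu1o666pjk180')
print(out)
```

Pattern: exactly 2 of a character in [t-v], then 2 to 4 of a non-whitespace character, then zero or more of the literal '6' (captured as 'id'); then one or more of one of [w5jp] (captured); then optionally any character except [71], then one or more of a digit.
Matches to split on: at [2:15] → 'tu1o666pjk180'.
`re.split` interleaves the captured-group text with the surrounding fragments.

['rw', 'tu1o666', 'pj', '']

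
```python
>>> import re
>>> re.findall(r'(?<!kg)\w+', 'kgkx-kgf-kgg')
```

Because the assertion is negative and zero-width, positions next to the forbidden text are skipped.
No capturing groups, so `findall` returns the 3 full match strings.

['kgkx', 'kgf', 'kgg']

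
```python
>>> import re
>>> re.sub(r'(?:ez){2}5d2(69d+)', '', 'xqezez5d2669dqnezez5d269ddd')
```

'xqezez5d2669dqn'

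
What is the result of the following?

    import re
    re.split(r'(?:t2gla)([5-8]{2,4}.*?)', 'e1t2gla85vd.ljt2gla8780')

With the lazy modifier that quantifier settles for the fewest repetitions that let the rest of the pattern succeed (the atoms after it are unaffected and can still be greedy).
Because the pattern has a capturing group, `split` also inserts each captured text between the pieces.

['e1', '85', 'vd.lj', '878', '0']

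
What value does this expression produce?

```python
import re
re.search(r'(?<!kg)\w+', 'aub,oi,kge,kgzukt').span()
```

(0, 3)

Because the assertion is negative and zero-width, positions next to the forbidden text are skipped.
The match spans [0:3] → 'aub'.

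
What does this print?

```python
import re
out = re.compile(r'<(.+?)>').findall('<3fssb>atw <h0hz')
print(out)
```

Matches: at [0:7] match '<3fssb>', group 1 = '3fssb'.
One capturing group, so `findall` returns just the captured substring from the one match — 1 in all.

['3fssb']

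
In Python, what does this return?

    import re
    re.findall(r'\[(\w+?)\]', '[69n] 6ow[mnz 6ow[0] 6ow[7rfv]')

['69n', '0', '7rfv']

Scanning left to right: at [0:5] match '[69n]', group 1 = '69n'; at [17:20] match '[0]', group 1 = '0'; at [24:30] match '[7rfv]', group 1 = '7rfv'.
One capturing group, so `findall` returns just the captured substring from each match — 3 in all.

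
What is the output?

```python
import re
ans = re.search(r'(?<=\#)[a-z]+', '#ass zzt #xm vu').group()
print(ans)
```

Lookahead/lookbehind check context without consuming it, so the matched span excludes the asserted characters.
The match spans [1:4] → 'ass'.

ass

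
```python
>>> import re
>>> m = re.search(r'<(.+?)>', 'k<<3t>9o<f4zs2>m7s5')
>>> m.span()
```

(1, 6)

The match spans [1:6] → '<<3t>'.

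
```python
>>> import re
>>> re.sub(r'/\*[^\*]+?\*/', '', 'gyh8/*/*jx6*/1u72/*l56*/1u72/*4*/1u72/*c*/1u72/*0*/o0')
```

'gyh8/*1u721u721u721u72o0'

Every occurrence is swapped for ''.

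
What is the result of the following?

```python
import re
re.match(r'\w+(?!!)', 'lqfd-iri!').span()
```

The negative lookahead/lookbehind blocks any match where the forbidden context is present.
`re.match` won't scan ahead — the pattern has to work from the very first character.
The match spans [0:4] → 'lqfd'.

(0, 4)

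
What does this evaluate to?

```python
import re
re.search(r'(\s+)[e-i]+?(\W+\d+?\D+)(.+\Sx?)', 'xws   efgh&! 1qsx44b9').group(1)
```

'   '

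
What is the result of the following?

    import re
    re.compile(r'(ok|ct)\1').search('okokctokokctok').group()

After group 1 captures some text, `\1` only succeeds where that same text appears again.
`re.search` scans for the first position where the pattern succeeds.
The match spans [0:4] → 'okok'.
Captured: group 1 = 'ok'.

'okok'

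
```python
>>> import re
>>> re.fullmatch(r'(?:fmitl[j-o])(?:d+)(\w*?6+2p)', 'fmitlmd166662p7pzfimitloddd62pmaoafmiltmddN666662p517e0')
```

None

`fullmatch` succeeds only if the pattern covers the string from start to end.
Here the pattern can't cover the whole string, so the call returns None.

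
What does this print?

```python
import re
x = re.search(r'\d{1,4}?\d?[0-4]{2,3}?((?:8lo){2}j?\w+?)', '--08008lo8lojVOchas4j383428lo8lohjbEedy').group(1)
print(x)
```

8lo8lojV

The pattern matches 1 to 4 of a digit (lazy); then optionally a digit, then 2 to 3 of a character in [0-4] (lazy); then the literal '8lo' repeated 2 times, then optionally a literal 'j', then one or more of a word character (lazy) (captured).
`re.search` scans for the first position where the pattern succeeds.
The match spans [2:14] → '08008lo8lojV'.
Captured: group 1 = '8lo8lojV'.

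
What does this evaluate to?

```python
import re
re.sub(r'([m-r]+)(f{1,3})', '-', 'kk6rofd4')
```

'kk6-d4'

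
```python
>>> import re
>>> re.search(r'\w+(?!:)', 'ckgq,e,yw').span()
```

(0, 4)

`(?!…)`/`(?<!…)` only lets a position through if the neighbouring text does NOT match; no characters are consumed.
The match spans [0:4] → 'ckgq'.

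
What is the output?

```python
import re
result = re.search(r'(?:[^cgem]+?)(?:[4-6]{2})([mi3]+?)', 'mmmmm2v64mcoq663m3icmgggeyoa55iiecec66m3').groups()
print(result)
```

The match spans [5:10] → '2v64m'.
Captured: group 1 = 'm'.

('m',)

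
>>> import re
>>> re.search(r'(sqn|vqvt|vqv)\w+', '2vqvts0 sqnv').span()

(1, 7)

`search` walks the string left to right and returns the first match it finds.
The match spans [1:7] → 'vqvts0'.
Captured: group 1 = 'vqvt'.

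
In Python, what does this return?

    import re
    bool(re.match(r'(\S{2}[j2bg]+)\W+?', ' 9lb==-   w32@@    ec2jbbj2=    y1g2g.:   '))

False

This matches exactly 2 of a non-whitespace character, then one or more of one of [j2bg] (captured); then one or more of a non-word character (lazy).
`match` is anchored at position 0; if the pattern doesn't fit there, it returns None.
Here the pattern fails at index 0, so the call returns None, and `bool(None)` is False.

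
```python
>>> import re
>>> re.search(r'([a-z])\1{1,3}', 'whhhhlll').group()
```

'hhhh'

After group 1 captures some text, `\1` only succeeds where that same text appears again.
`search` walks the string left to right and returns the first match it finds.
The match spans [1:5] → 'hhhh'.
Captured: group 1 = 'h'.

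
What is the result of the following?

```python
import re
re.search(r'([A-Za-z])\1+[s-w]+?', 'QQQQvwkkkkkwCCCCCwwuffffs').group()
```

'QQQQv'

`\1` is not a pattern — it's the concrete string captured by group 1, re-applied verbatim.
`re.search` scans for the first position where the pattern succeeds.
The match spans [0:5] → 'QQQQv'.
Captured: group 1 = 'Q'.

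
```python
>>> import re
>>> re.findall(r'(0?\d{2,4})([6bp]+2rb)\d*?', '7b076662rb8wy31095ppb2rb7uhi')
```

[('0766', '62rb'), ('1095', 'ppb2rb')]

Pattern: optionally a literal '0', then 2 to 4 of a digit (captured); then one or more of one of [6bp], then the literal '2rb' (captured); then zero or more of a digit (lazy).
Scanning left to right: at [2:10] match '076662rb', groups = ('0766', '62rb'); at [14:24] match '1095ppb2rb', groups = ('1095', 'ppb2rb').
2 groups means each result is a tuple of 2 captured strings — 2 here.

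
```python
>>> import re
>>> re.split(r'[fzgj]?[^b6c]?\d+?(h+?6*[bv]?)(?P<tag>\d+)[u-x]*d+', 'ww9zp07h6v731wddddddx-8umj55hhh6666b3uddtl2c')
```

['ww9', 'h6v', '731', 'x-8um', 'hhh6666b', '3', 'tl2c']

Because the pattern has a capturing group, `split` also inserts each captured text between the pieces.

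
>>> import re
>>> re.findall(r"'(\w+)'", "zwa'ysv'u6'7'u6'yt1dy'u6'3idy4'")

Scanning left to right: at [3:8] match "'ysv'", group 1 = 'ysv'; at [10:13] match "'7'", group 1 = '7'; at [15:22] match "'yt1dy'", group 1 = 'yt1dy'; at [24:31] match "'3idy4'", group 1 = '3idy4'.
`findall` collects group 1 from each match (4 total).

['ysv', '7', 'yt1dy', '3idy4']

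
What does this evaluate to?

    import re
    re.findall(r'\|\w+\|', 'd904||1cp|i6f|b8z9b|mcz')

['|1cp|', '|b8z9b|']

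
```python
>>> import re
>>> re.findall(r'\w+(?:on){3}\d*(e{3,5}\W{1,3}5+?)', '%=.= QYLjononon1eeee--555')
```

['eeee--5']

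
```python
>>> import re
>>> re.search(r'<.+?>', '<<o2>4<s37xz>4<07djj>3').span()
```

Unlike `match`, `search` isn't anchored — it looks for the pattern anywhere in the string.
The match spans [0:5] → '<<o2>'.

(0, 5)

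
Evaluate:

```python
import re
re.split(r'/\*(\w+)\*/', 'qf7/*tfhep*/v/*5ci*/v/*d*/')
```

Matches to split on: at [3:12] → '/*tfhep*/'; at [13:20] → '/*5ci*/'; at [21:26] → '/*d*/'.
With a capturing group present, the delimiter's captured portion is kept in the result list.

['qf7', 'tfhep', 'v', '5ci', 'v', 'd', '']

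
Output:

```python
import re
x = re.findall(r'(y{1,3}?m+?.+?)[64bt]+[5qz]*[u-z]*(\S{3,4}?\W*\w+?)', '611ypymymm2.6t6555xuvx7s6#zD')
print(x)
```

Because the quantifier is non-greedy, it stops expanding at the earliest point where the rest of the pattern can succeed.
`findall` packs the 2 group values into a tuple for every match.

[('ymymm2.', '7s6#z')]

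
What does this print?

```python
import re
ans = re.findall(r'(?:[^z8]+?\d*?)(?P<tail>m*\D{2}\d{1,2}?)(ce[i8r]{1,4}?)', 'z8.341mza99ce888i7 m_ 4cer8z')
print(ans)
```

[('mza99', 'ce8'), ('m_ 4', 'cer')]

A non-greedy quantifier consumes as few characters as it can — just enough that the remainder of the pattern still matches from where it stops; whatever follows it matches normally.
Multiple groups make `findall` return tuples — one 2-tuple for each match.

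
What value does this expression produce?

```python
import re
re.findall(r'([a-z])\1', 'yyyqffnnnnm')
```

The backreference `\1` re-matches whatever the first group consumed, character for character.
Scanning left to right: at [0:2] match 'yy', group 1 = 'y'; at [4:6] match 'ff', group 1 = 'f'; at [6:8] match 'nn', group 1 = 'n'; at [8:10] match 'nn', group 1 = 'n'.
With a single group, `findall` returns only what that group captured — 4 items.

['y', 'f', 'n', 'n']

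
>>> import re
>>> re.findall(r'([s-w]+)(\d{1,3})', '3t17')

[('t', '17')]

This matches one or more of a character in [s-w] (captured); then 1 to 3 of a digit (captured).
Walking the string: at [1:4] match 't17', groups = ('t', '17').
Multiple groups make `findall` return tuples — one 2-tuple for the one match.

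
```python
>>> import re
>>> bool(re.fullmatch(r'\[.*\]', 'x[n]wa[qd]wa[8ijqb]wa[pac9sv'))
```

False

For `fullmatch`, every character of the input must be accounted for by the pattern.
Here the pattern can't cover the whole string, so the call returns None, and `bool(None)` is False.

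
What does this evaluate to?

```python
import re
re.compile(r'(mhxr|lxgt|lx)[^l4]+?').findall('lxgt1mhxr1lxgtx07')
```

['lxgt', 'mhxr', 'lxgt']

Alternation isn't longest-match — the leftmost alternative that fits at this position is chosen.
Walking the string: at [0:5] match 'lxgt1', group 1 = 'lxgt'; at [5:10] match 'mhxr1', group 1 = 'mhxr'; at [10:15] match 'lxgtx', group 1 = 'lxgt'.
One capturing group, so `findall` returns just the captured substring from each match — 3 in all.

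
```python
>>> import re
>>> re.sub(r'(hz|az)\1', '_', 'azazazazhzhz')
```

A backreference is literal: `\1` must see the identical characters the first group matched.
`sub` substitutes '_' at each match site.

'___'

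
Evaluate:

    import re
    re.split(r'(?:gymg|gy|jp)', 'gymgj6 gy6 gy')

['', 'j6 ', '6 ', '']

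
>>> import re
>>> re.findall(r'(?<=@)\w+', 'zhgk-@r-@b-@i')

['r', 'b', 'i']

The lookaround is zero-width — it requires the adjacent text to match without consuming it, so the asserted text isn't part of the match.
Matches: at [6:7] → 'r'; at [9:10] → 'b'; at [12:13] → 'i'.
With no groups in the pattern, `findall` gives back each whole match — 3 here.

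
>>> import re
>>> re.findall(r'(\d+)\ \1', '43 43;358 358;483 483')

['43', '358', '483']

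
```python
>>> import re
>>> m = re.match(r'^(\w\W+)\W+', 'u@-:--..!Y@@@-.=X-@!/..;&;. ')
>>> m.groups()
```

The match spans [0:9] → 'u@-:--..!'.
Captured: group 1 = 'u@-:--..'.

('u@-:--..',)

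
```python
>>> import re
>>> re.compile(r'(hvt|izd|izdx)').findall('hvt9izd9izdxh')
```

['hvt', 'izd', 'izd']

Branches in `(...|...)` are attempted left-to-right; the first branch that allows the whole pattern to succeed is taken.
Matches: at [0:3] match 'hvt', group 1 = 'hvt'; at [4:7] match 'izd', group 1 = 'izd'; at [8:11] match 'izd', group 1 = 'izd'.
`findall` collects group 1 from each match (3 total).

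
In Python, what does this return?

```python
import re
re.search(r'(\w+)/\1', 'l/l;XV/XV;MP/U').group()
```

`\1` is not a pattern — it's the concrete string captured by group 1, re-applied verbatim.
The match spans [0:3] → 'l/l'.

'l/l'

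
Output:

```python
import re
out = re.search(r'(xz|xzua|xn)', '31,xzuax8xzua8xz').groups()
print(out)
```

Branches in `(...|...)` are attempted left-to-right; the first branch that allows the whole pattern to succeed is taken.
`re.search` tries every starting position until one works.
The match spans [3:5] → 'xz'.
Captured: group 1 = 'xz'.

('xz',)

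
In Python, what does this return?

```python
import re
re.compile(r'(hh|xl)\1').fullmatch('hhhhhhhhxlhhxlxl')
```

`\1` has to match the exact text group 1 already captured.
`re.fullmatch` requires the pattern to consume the entire string.
Here there's no way to consume every character, so the call returns None.

None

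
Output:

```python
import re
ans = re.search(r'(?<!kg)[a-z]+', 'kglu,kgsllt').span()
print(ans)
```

(0, 4)

A negative assertion filters positions out without eating any characters.
`re.search` tries every starting position until one works.
The match spans [0:4] → 'kglu'.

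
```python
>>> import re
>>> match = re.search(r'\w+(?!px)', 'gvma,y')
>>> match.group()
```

'gvma'

A negative assertion filters positions out without eating any characters.
The match spans [0:4] → 'gvma'.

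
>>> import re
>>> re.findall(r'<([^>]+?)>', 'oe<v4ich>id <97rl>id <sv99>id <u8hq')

Because there's exactly one group, `findall` drops the full match and keeps group 1 from each hit.

['v4ich', '97rl', 'sv99']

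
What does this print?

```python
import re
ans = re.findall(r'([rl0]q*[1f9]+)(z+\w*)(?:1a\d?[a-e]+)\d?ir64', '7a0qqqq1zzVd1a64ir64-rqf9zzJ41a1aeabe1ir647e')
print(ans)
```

Pattern: one of [rl0], then zero or more of a literal 'q', then one or more of one of [1f9] (captured); then one or more of the literal 'z', then zero or more of a word character (captured); then the literal '1a', then optionally a digit, then one or more of a character in [a-e] (non-capturing group); then optionally a digit, then the literal 'ir', then the literal '64'.
`findall` packs the 2 group values into a tuple for every match.

[('rqf9', 'zzJ41a')]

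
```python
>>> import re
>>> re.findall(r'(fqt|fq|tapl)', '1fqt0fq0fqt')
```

Alternation tries branches left to right and keeps the first one that lets the overall match succeed at that position.
Matches: at [1:4] match 'fqt', group 1 = 'fqt'; at [5:7] match 'fq', group 1 = 'fq'; at [8:11] match 'fqt', group 1 = 'fqt'.
`findall` collects group 1 from each match (3 total).

['fqt', 'fq', 'fqt']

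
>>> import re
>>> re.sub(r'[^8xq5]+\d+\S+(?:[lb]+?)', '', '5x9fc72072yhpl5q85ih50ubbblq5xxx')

'5xq5xxx'

The pattern matches one or more of any character except [8xq5], then one or more of a digit, then one or more of a non-whitespace character; then one or more of one of [lb] (lazy) (non-capturing group).
Matches: at [2:27] → '9fc72072yhpl5q85ih50ubbbl'.
Each match is replaced by ''.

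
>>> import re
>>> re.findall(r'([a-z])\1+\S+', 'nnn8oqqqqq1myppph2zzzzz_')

['n']

`\1` is not a pattern — it's the concrete string captured by group 1, re-applied verbatim.
Because there's exactly one group, `findall` drops the full match and keeps group 1 from the one hit.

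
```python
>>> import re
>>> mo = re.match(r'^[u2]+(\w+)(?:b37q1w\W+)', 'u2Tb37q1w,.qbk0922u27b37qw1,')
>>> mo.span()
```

(0, 11)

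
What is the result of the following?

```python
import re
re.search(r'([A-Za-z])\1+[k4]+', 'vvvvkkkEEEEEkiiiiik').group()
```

'vvvvkkk'

A backreference is literal: `\1` must see the identical characters the first group matched.
`re.search` tries every starting position until one works.
The match spans [0:7] → 'vvvvkkk'.
Captured: group 1 = 'v'.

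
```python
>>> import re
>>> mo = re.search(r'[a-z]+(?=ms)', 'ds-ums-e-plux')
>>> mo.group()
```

'u'

The `(?=…)`/`(?<=…)` assertion just peeks at neighbouring text; it doesn't advance the match position.
`re.search` tries every starting position until one works.
The match spans [3:4] → 'u'.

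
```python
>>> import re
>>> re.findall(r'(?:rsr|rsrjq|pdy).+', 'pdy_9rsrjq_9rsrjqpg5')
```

['pdy_9rsrjq_9rsrjqpg5']

Scanning left to right: at [0:20] → 'pdy_9rsrjq_9rsrjqpg5'.
Since nothing is captured, `findall` lists the 1 matched substring directly.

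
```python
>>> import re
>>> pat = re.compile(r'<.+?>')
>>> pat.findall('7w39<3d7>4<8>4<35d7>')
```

['<3d7>', '<8>', '<35d7>']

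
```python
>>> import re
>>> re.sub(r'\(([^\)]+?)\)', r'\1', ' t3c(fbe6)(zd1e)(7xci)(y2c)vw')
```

' t3cfbe6zd1e7xciy2cvw'

The replacement refers to a captured group, so each match is rewritten using its own captured text.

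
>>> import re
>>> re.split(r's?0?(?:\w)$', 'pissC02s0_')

Splitting on the pattern gives 2 pieces.

['pissC02', '']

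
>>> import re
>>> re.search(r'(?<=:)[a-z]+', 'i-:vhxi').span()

The positive lookaround only admits positions where the adjacent text matches; those characters stay outside the span.
The match spans [3:7] → 'vhxi'.

(3, 7)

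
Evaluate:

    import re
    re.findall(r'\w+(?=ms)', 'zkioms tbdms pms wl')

['zkio', 'tbd', 'p']

The positive lookaround only admits positions where the adjacent text matches; those characters stay outside the span.
Scanning left to right: at [0:4] → 'zkio'; at [7:10] → 'tbd'; at [13:14] → 'p'.
With no groups in the pattern, `findall` gives back each whole match — 3 here.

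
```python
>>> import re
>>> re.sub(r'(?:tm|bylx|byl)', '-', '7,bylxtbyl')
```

'7,-t-'

`|` is ordered: at each position the engine commits to the first alternative that works.
Every occurrence is swapped for '-'.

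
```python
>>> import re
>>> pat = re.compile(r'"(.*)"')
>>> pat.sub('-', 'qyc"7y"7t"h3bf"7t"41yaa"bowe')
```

'qyc-bowe'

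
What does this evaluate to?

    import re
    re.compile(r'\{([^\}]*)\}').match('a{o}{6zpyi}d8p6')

`match` is anchored at position 0; if the pattern doesn't fit there, it returns None.
Here the string doesn't start with a match, so the call returns None.

None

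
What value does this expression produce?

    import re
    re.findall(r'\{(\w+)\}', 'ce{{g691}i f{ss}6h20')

['g691', 'ss']

Walking the string: at [3:9] match '{g691}', group 1 = 'g691'; at [12:16] match '{ss}', group 1 = 'ss'.
`findall` collects group 1 from each match (2 total).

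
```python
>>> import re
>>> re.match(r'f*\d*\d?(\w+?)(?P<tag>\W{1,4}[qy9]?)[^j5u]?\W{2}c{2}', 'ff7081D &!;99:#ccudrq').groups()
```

('D', ' &!;9')

Pattern: zero or more of a literal 'f', then zero or more of a digit, then optionally a digit; then one or more of a word character (lazy) (captured); then 1 to 4 of a non-word character, then optionally one of [qy9] (captured as 'tag'); then optionally any character except [j5u], then exactly 2 of a non-word character, then exactly 2 of the literal 'c'.
`re.match` won't scan ahead — the pattern has to work from the very first character.
The match spans [0:17] → 'ff7081D &!;99:#cc'.
Captured: group 1 = 'D', group 2 = ' &!;9'.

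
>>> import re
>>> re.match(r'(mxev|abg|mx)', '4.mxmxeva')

With `match`, the pattern is implicitly anchored at the beginning.
Here position 0 doesn't satisfy it, so the call returns None.

None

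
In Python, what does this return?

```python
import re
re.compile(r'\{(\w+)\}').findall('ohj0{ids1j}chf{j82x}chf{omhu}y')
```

['ids1j', 'j82x', 'omhu']

With a single group, `findall` returns only what that group captured — 3 items.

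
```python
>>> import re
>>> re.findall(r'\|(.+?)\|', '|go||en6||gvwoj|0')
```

['go', 'en6', 'gvwoj']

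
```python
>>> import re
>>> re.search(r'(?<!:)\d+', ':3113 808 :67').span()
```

The negative lookaround is zero-width — it rules out positions where the adjacent text would match, without consuming anything.
`re.search` scans for the first position where the pattern succeeds.
The match spans [2:5] → '113'.

(2, 5)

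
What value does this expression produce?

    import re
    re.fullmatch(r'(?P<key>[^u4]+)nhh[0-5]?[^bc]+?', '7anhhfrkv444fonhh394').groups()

The pattern matches one or more of any character except [u4] (captured as 'key'); then the literal 'nhh', then optionally a character in [0-5]; then one or more of any character except [bc] (lazy).
`re.fullmatch` is like wrapping the pattern in `^…$` (in single-line mode).
The match spans [0:20] → '7anhhfrkv444fonhh394'.
Captured: group 1 = '7a'.

('7a',)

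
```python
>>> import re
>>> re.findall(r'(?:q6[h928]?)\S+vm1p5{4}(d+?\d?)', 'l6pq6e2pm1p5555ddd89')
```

[]

Pattern: the literal 'q6', then optionally one of [h928] (non-capturing group); then one or more of a non-whitespace character, then a literal 'v'; then the literal 'm1p', then exactly 4 of the literal '5'; then one or more of a literal 'd' (lazy), then optionally a digit (captured).
One capturing group, so `findall` returns just the captured substring from each match — 0 in all.
Nothing in the string satisfies the pattern, so the list is empty.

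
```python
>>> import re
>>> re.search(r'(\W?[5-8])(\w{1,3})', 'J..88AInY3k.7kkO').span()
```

(2, 7)

Pattern: optionally a non-word character, then a character in [5-8] (captured); then 1 to 3 of a word character (captured).
Unlike `match`, `search` isn't anchored — it looks for the pattern anywhere in the string.
The match spans [2:7] → '.88AI'.
Captured: group 1 = '.8', group 2 = '8AI'.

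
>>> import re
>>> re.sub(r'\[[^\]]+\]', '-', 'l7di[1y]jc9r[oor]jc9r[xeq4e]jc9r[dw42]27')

'l7di-jc9r-jc9r-jc9r-27'

Matches: at [4:8] → '[1y]'; at [12:17] → '[oor]'; at [21:28] → '[xeq4e]'; at [32:38] → '[dw42]'.
`sub` substitutes '-' at each match site.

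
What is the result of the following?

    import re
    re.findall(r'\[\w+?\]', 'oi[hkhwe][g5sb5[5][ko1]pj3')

['[hkhwe]', '[5]', '[ko1]']

Since nothing is captured, `findall` lists the 3 matched substrings directly.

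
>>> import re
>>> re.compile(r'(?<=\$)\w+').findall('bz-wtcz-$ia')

Because the assertion is zero-width, the text it checks is not consumed and won't appear in the result.
Walking the string: at [9:11] → 'ia'.
Since nothing is captured, `findall` lists the 1 matched substring directly.

['ia']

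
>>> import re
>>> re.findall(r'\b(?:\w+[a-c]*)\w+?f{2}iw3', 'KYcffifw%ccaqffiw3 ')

The pattern matches a word boundary (`\b`, zero-width); then one or more of a word character, then zero or more of a character in [a-c] (non-capturing group); then one or more of a word character (lazy), then exactly 2 of a literal 'f', then the literal 'iw3'.
Walking the string: at [9:18] → 'ccaqffiw3'.
Since nothing is captured, `findall` lists the 1 matched substring directly.

['ccaqffiw3']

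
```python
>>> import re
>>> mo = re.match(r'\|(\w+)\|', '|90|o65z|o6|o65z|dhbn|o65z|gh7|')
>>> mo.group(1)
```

The match spans [0:4] → '|90|'.
Captured: group 1 = '90'.

'90'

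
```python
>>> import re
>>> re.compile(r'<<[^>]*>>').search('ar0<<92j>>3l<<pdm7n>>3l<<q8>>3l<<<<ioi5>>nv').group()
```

`re.search` scans for the first position where the pattern succeeds.
The match spans [3:10] → '<<92j>>'.

'<<92j>>'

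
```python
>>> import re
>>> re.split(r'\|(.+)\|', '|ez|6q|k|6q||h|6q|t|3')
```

['', 'ez|6q|k|6q||h|6q|t', '3']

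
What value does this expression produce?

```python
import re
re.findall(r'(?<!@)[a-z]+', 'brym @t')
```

['brym']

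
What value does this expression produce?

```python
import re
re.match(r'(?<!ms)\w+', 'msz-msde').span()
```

`(?!…)`/`(?<!…)` only lets a position through if the neighbouring text does NOT match; no characters are consumed.
`re.match` won't scan ahead — the pattern has to work from the very first character.
The match spans [0:3] → 'msz'.

(0, 3)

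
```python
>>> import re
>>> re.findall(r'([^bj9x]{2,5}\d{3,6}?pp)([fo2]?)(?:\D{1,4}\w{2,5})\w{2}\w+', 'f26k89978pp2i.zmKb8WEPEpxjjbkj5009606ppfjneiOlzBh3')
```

[('f26k89978pp', '2')]

Pattern: 2 to 5 of any character except [bj9x], then 3 to 6 of a digit (lazy), then the literal 'pp' (captured); then optionally one of [fo2] (captured); then 1 to 4 of a non-digit, then 2 to 5 of a word character (non-capturing group); then exactly 2 of a word character, then one or more of a word character.
Scanning left to right: at [0:50] match 'f26k89978pp2i.zmKb8WEPEpxjjbkj5009606ppfjneiOlzBh3', groups = ('f26k89978pp', '2').
Multiple groups make `findall` return tuples — one 2-tuple for the one match.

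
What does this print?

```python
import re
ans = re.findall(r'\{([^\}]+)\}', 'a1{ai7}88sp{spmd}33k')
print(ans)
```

['ai7', 'spmd']

Walking the string: at [2:7] match '{ai7}', group 1 = 'ai7'; at [11:17] match '{spmd}', group 1 = 'spmd'.
One capturing group, so `findall` returns just the captured substring from each match — 2 in all.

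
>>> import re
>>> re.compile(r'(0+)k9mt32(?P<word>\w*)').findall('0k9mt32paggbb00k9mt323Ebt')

[('0', 'paggbb00k9mt323Ebt')]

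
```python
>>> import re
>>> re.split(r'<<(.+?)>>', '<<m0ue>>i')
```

Matches to split on: at [0:8] → '<<m0ue>>'.
The group in the pattern means `split` returns the separators' captures alongside the pieces.

['', 'm0ue', 'i']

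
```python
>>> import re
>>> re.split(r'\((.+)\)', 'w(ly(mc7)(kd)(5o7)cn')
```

Because the pattern has a capturing group, `split` also inserts each captured text between the pieces.

['w', 'ly(mc7)(kd)(5o7', 'cn']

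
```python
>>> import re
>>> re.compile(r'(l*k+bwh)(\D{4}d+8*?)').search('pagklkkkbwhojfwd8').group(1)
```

The match spans [4:16] → 'lkkkbwhojfwd'.
Captured: group 1 = 'lkkkbwh', group 2 = 'ojfwd'.

'lkkkbwh'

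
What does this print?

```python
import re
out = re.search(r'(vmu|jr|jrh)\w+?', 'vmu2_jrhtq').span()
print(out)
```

`re.search` tries every starting position until one works.
The match spans [0:4] → 'vmu2'.
Captured: group 1 = 'vmu'.

(0, 4)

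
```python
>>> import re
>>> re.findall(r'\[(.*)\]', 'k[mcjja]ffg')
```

['mcjja']

`findall` collects group 1 from the one match (1 total).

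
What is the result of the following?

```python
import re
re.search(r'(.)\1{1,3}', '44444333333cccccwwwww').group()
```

'4444'

After group 1 captures some text, `\1` only succeeds where that same text appears again.
`re.search` tries every starting position until one works.
The match spans [0:4] → '4444'.
Captured: group 1 = '4'.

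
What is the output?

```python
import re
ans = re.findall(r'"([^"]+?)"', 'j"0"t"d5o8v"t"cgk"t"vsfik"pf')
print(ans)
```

['0', 'd5o8v', 'cgk', 'vsfik']

Walking the string: at [1:4] match '"0"', group 1 = '0'; at [5:12] match '"d5o8v"', group 1 = 'd5o8v'; at [13:18] match '"cgk"', group 1 = 'cgk'; at [19:26] match '"vsfik"', group 1 = 'vsfik'.
Because there's exactly one group, `findall` drops the full match and keeps group 1 from each hit.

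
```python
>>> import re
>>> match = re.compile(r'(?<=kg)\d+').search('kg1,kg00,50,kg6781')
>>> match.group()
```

The lookaround is zero-width — it requires the adjacent text to match without consuming it, so the asserted text isn't part of the match.
The match spans [2:3] → '1'.

'1'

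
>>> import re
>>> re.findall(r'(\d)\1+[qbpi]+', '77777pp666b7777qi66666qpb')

['7', '6', '7', '6']

`\1` is not a pattern — it's the concrete string captured by group 1, re-applied verbatim.
Walking the string: at [0:7] match '77777pp', group 1 = '7'; at [7:11] match '666b', group 1 = '6'; at [11:17] match '7777qi', group 1 = '7'; at [17:25] match '66666qpb', group 1 = '6'.
`findall` collects group 1 from each match (4 total).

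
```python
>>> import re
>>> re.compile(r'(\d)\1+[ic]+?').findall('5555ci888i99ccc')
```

['5', '8', '9']

The backreference `\1` re-matches whatever the first group consumed, character for character.
Because there's exactly one group, `findall` drops the full match and keeps group 1 from each hit.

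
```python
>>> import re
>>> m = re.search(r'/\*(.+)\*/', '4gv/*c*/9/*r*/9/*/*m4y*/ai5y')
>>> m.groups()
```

('c*/9/*r*/9/*/*m4y',)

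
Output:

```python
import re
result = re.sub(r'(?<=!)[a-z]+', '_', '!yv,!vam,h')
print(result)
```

!_,!_,h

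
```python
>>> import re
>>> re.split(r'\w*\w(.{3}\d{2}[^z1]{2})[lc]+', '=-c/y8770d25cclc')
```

Pattern: zero or more of a word character, then a word character; then exactly 3 of any character, then exactly 2 of a digit, then exactly 2 of any character except [z1] (captured); then one or more of one of [lc].
Matches to split on: at [4:16] → 'y8770d25cclc'.
`re.split` interleaves the captured-group text with the surrounding fragments.

['=-c/', '70d25cc', '']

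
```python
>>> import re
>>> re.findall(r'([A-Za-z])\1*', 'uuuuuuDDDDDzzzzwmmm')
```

['u', 'D', 'z', 'w', 'm']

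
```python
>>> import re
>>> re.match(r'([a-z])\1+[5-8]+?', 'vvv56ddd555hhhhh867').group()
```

`re.match` won't scan ahead — the pattern has to work from the very first character.
The match spans [0:4] → 'vvv5'.

'vvv5'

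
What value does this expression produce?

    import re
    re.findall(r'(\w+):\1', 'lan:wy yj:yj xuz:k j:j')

A backreference is literal: `\1` must see the identical characters the first group matched.
Matches: at [7:12] match 'yj:yj', group 1 = 'yj'; at [19:22] match 'j:j', group 1 = 'j'.
Because there's exactly one group, `findall` drops the full match and keeps group 1 from each hit.

['yj', 'j']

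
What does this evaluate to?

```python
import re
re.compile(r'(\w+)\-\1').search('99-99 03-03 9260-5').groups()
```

The backreference `\1` re-matches whatever the first group consumed, character for character.
`search` walks the string left to right and returns the first match it finds.
The match spans [0:5] → '99-99'.
Captured: group 1 = '99'.

('99',)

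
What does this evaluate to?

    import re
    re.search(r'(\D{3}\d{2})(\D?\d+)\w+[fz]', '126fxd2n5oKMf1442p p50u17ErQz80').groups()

('p p50', 'u17')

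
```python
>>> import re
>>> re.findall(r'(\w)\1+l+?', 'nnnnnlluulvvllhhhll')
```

['n', 'u', 'v', 'h']

`\1` has to match the exact text group 1 already captured.
Because there's exactly one group, `findall` drops the full match and keeps group 1 from each hit.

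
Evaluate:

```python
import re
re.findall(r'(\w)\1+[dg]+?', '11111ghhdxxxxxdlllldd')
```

['1', 'h', 'x', 'l']

After group 1 captures some text, `\1` only succeeds where that same text appears again.
Walking the string: at [0:6] match '11111g', group 1 = '1'; at [6:9] match 'hhd', group 1 = 'h'; at [9:15] match 'xxxxxd', group 1 = 'x'; at [15:20] match 'lllld', group 1 = 'l'.
With a single group, `findall` returns only what that group captured — 4 items.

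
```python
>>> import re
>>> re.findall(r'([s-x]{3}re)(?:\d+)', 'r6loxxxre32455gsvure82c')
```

['xxxre', 'svure']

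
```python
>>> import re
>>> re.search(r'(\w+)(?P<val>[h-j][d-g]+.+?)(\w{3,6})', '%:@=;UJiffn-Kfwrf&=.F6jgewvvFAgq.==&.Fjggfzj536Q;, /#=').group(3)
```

The match spans [5:17] → 'UJiffn-Kfwrf'.
Captured: group 1 = 'UJ', group 2 = 'iffn-', group 3 = 'Kfwrf'.

'Kfwrf'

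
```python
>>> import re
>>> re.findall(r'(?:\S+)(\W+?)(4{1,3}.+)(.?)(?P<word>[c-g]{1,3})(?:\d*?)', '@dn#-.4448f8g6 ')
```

This matches one or more of a non-whitespace character (non-capturing group); then one or more of a non-word character (lazy) (captured); then 1 to 3 of a literal '4', then one or more of any character (captured); then optionally any character (captured); then 1 to 3 of a character in [c-g] (captured as 'word'); then zero or more of a digit (lazy) (non-capturing group).
Matches: at [0:13] match '@dn#-.4448f8g', groups = ('.', '4448f8', '', 'g').
Multiple groups make `findall` return tuples — one 4-tuple for the one match.

[('.', '4448f8', '', 'g')]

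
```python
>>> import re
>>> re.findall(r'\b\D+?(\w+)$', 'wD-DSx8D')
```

The pattern matches a word boundary (`\b`, zero-width); then one or more of a non-digit (lazy); then one or more of a word character (captured); then anchored at the end.
Matches: at [0:8] match 'wD-DSx8D', group 1 = 'DSx8D'.
With a single group, `findall` returns only what that group captured — 1 item.

['DSx8D']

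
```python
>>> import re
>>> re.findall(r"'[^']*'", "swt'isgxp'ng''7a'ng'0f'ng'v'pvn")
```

["'isgxp'", "''", "'ng'", "'ng'"]

No capturing groups, so `findall` returns the 4 full match strings.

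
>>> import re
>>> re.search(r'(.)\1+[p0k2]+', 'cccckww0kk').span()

(0, 5)

After group 1 captures some text, `\1` only succeeds where that same text appears again.
`search` walks the string left to right and returns the first match it finds.
The match spans [0:5] → 'cccck'.
Captured: group 1 = 'c'.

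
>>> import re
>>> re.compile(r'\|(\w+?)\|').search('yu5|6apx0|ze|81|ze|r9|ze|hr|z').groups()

('6apx0',)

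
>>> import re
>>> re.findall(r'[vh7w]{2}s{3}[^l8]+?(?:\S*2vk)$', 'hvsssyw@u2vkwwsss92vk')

This matches exactly 2 of one of [vh7w], then exactly 3 of the literal 's'; then one or more of any character except [l8] (lazy); then zero or more of a non-whitespace character, then the literal '2vk' (non-capturing group); then anchored at the end.
`findall` yields the raw match text (1 of them) because the pattern has no groups.

['hvsssyw@u2vkwwsss92vk']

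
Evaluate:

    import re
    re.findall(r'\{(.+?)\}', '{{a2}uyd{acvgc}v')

Because there's exactly one group, `findall` drops the full match and keeps group 1 from each hit.

['{a2', 'acvgc']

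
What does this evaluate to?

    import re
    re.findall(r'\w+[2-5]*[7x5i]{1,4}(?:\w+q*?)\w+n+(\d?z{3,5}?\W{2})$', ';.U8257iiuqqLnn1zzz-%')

The pattern matches one or more of a word character, then zero or more of a character in [2-5], then 1 to 4 of one of [7x5i]; then one or more of a word character, then zero or more of a literal 'q' (lazy) (non-capturing group); then one or more of a word character, then one or more of a literal 'n'; then optionally a digit, then 3 to 5 of a literal 'z' (lazy), then exactly 2 of a non-word character (captured); then anchored at the end.
Scanning left to right: at [2:21] match 'U8257iiuqqLnn1zzz-%', group 1 = '1zzz-%'.
With a single group, `findall` returns only what that group captured — 1 item.

['1zzz-%']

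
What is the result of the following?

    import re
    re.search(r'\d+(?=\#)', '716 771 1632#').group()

'1632'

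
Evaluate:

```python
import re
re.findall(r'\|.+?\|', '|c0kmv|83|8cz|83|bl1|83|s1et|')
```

A non-greedy quantifier consumes as few characters as it can — just enough that the remainder of the pattern still matches from where it stops; whatever follows it matches normally.
`findall` yields the raw match text (4 of them) because the pattern has no groups.

['|c0kmv|', '|8cz|', '|bl1|', '|s1et|']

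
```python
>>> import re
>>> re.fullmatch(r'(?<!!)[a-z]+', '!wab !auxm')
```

None

A negative assertion filters positions out without eating any characters.
`fullmatch` succeeds only if the pattern covers the string from start to end.
Here the string isn't matched end-to-end, so the call returns None.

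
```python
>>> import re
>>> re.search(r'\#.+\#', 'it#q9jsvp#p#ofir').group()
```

'#q9jsvp#p#'

`re.search` tries every starting position until one works.
The match spans [2:12] → '#q9jsvp#p#'.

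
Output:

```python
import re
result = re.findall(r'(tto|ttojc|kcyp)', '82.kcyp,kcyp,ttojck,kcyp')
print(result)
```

['kcyp', 'kcyp', 'tto', 'kcyp']

Alternation isn't longest-match — the leftmost alternative that fits at this position is chosen.
Walking the string: at [3:7] match 'kcyp', group 1 = 'kcyp'; at [8:12] match 'kcyp', group 1 = 'kcyp'; at [13:16] match 'tto', group 1 = 'tto'; at [20:24] match 'kcyp', group 1 = 'kcyp'.
With a single group, `findall` returns only what that group captured — 4 items.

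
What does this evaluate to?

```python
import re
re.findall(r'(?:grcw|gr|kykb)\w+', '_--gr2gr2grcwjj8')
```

Scanning left to right: at [3:16] → 'gr2gr2grcwjj8'.
No capturing groups, so `findall` returns the 1 full match string.

['gr2gr2grcwjj8']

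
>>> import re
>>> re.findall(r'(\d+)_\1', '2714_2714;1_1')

['2714', '1']

`\1` has to match the exact text group 1 already captured.
Matches: at [0:9] match '2714_2714', group 1 = '2714'; at [10:13] match '1_1', group 1 = '1'.
`findall` collects group 1 from each match (2 total).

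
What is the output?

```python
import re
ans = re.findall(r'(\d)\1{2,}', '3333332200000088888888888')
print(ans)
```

['3', '0', '8']

After group 1 captures some text, `\1` only succeeds where that same text appears again.
Scanning left to right: at [0:6] match '333333', group 1 = '3'; at [8:14] match '000000', group 1 = '0'; at [14:25] match '88888888888', group 1 = '8'.
Because there's exactly one group, `findall` drops the full match and keeps group 1 from each hit.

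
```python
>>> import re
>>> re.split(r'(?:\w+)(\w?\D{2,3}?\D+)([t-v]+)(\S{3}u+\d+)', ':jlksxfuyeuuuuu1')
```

[':', 'uye', 'u', 'uuuu1', '']

Pattern: one or more of a word character (non-capturing group); then optionally a word character, then 2 to 3 of a non-digit (lazy), then one or more of a non-digit (captured); then one or more of a character in [t-v] (captured); then exactly 3 of a non-whitespace character, then one or more of a literal 'u', then one or more of a digit (captured).
Matches to split on: at [1:16] → 'jlksxfuyeuuuuu1'.
`re.split` interleaves the captured-group text with the surrounding fragments.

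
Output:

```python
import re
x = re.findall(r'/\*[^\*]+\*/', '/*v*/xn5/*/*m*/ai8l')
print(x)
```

['/*v*/', '/*m*/']

Matches: at [0:5] → '/*v*/'; at [10:15] → '/*m*/'.
No capturing groups, so `findall` returns the 2 full match strings.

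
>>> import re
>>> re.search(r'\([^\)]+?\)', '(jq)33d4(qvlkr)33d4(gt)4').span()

(0, 4)

`re.search` scans for the first position where the pattern succeeds.
The match spans [0:4] → '(jq)'.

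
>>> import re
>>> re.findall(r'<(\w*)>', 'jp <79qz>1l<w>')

Walking the string: at [3:9] match '<79qz>', group 1 = '79qz'; at [11:14] match '<w>', group 1 = 'w'.
Because there's exactly one group, `findall` drops the full match and keeps group 1 from each hit.

['79qz', 'w']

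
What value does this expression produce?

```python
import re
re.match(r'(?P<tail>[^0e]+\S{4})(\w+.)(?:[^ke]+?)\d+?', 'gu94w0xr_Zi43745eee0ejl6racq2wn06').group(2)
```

'Zi43745eee0ejl6racq2wn'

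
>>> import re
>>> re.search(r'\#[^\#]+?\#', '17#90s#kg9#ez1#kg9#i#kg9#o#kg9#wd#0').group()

The match spans [2:7] → '#90s#'.

'#90s#'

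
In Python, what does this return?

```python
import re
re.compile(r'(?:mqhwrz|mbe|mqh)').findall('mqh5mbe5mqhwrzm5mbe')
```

['mqh', 'mbe', 'mqhwrz', 'mbe']

Branches in `(...|...)` are attempted left-to-right; the first branch that allows the whole pattern to succeed is taken.
Matches: at [0:3] → 'mqh'; at [4:7] → 'mbe'; at [8:14] → 'mqhwrz'; at [16:19] → 'mbe'.
With no groups in the pattern, `findall` gives back each whole match — 4 here.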